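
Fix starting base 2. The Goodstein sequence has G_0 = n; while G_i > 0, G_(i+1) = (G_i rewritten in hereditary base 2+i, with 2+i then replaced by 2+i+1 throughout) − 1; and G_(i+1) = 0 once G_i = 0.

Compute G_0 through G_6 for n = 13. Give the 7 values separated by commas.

13, 108, 1279, 16092, 280711, 5765998, 134219479

(0) 13|_2 = 2^(2 + 1) + 2^2 + 1 ↦ 3^(3 + 1) + 3^3 + 1|_3 = 109 ⇒ 108
(1) 108|_3 = 3^(3 + 1) + 3^3 ↦ 4^(4 + 1) + 4^4|_4 = 1280 ⇒ 1279
(2) 1279|_4 = 4^(4 + 1) + 3·4^3 + 3·4^2 + 3·4 + 3 ↦ 5^(5 + 1) + 3·5^3 + 3·5^2 + 3·5 + 3|_5 = 16093 ⇒ 16092
(3) 16092|_5 = 5^(5 + 1) + 3·5^3 + 3·5^2 + 3·5 + 2 ↦ 6^(6 + 1) + 3·6^3 + 3·6^2 + 3·6 + 2|_6 = 280712 ⇒ 280711
(4) 280711|_6 = 6^(6 + 1) + 3·6^3 + 3·6^2 + 3·6 + 1 ↦ 7^(7 + 1) + 3·7^3 + 3·7^2 + 3·7 + 1|_7 = 5765999 ⇒ 5765998
(5) 5765998|_7 = 7^(7 + 1) + 3·7^3 + 3·7^2 + 3·7 ↦ 8^(8 + 1) + 3·8^3 + 3·8^2 + 3·8|_8 = 134219480 ⇒ 134219479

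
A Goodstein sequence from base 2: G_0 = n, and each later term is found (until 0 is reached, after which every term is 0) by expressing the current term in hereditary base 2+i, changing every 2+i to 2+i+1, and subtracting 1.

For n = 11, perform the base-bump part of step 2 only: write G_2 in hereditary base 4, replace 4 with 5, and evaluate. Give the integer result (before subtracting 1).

15628

11 —HB2→ 2^(2 + 1) + 2 + 1 —bump→ 3^(3 + 1) + 3 + 1 = 85 —(−1)→ 84
84 —HB3→ 3^(3 + 1) + 3 —bump→ 4^(4 + 1) + 4 = 1028 —(−1)→ 1027
1027 —HB4→ 4^(4 + 1) + 3 —bump→ 5^(5 + 1) + 3 = 15628 —(−1)→ 15627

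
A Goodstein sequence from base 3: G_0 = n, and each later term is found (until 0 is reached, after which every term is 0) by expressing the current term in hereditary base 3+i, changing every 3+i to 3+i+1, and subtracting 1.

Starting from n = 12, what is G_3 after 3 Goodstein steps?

i=0: 12 = 3^2 + 3 (b=3); 3→4: 4^2 + 4 = 20; 20−1 = 19
i=1: 19 = 4^2 + 3 (b=4); 4→5: 5^2 + 3 = 28; 28−1 = 27
i=2: 27 = 5^2 + 2 (b=5); 5→6: 6^2 + 2 = 38; 38−1 = 37
i=3: 37 = 6^2 + 1 (b=6); 6→7: 7^2 + 1 = 50; 50−1 = 49

37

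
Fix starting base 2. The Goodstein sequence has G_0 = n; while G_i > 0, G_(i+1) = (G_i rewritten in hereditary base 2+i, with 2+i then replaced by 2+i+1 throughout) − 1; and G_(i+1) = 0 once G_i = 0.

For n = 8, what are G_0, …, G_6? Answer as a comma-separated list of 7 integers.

G_0 = 8. HB_2(8) = 2^(2 + 1). Bump = 81. G_1 = 80.
G_1 = 80. HB_3(80) = 2·3^3 + 2·3^2 + 2·3 + 2. Bump = 554. G_2 = 553.
G_2 = 553. HB_4(553) = 2·4^4 + 2·4^2 + 2·4 + 1. Bump = 6311. G_3 = 6310.
G_3 = 6310. HB_5(6310) = 2·5^5 + 2·5^2 + 2·5. Bump = 93396. G_4 = 93395.
G_4 = 93395. HB_6(93395) = 2·6^6 + 2·6^2 + 6 + 5. Bump = 1647196. G_5 = 1647195.
G_5 = 1647195. HB_7(1647195) = 2·7^7 + 2·7^2 + 7 + 4. Bump = 33554572. G_6 = 33554571.

8, 80, 553, 6310, 93395, 1647195, 33554571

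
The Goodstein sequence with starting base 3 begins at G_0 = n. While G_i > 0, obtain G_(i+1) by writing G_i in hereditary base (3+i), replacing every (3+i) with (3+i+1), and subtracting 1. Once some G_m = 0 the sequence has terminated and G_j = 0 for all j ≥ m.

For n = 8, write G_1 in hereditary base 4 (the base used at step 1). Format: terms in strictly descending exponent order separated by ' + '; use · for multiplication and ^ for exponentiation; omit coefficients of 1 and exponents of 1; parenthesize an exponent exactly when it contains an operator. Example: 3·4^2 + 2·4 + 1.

step 0: 8 = 2·3 + 2; sub 4 for 3: 2·4 + 2; = 10; G_1 = 10−1 = 9
step 1: 9 = 2·4 + 1; sub 5 for 4: 2·5 + 1; = 11; G_2 = 11−1 = 10

2·4 + 1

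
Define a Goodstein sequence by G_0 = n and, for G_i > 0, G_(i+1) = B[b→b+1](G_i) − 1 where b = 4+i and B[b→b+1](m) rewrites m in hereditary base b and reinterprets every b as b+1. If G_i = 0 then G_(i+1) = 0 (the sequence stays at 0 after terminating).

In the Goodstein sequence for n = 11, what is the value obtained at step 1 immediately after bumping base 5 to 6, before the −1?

base 4: 11 = 2·4 + 3; at 5: 2·5 + 3 = 13; next = 12
base 5: 12 = 2·5 + 2; at 6: 2·6 + 2 = 14; next = 13

14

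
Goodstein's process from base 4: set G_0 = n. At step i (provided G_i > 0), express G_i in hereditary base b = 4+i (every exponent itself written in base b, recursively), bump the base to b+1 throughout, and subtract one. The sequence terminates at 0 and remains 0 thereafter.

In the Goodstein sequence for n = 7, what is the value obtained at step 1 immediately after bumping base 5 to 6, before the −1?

[0] 7 ≡ 4 + 3 (base 4). Lift 5: 8. −1: 7.
[1] 7 ≡ 5 + 2 (base 5). Lift 6: 8. −1: 7.

8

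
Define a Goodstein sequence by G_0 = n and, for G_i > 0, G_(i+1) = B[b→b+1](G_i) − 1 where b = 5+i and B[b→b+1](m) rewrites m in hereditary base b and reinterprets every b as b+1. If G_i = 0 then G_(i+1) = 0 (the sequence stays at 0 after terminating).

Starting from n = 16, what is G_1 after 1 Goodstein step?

18

G_0 = 16. HB_5(16) = 3·5 + 1. Bump = 19. G_1 = 18.
G_1 = 18. HB_6(18) = 3·6. Bump = 21. G_2 = 20.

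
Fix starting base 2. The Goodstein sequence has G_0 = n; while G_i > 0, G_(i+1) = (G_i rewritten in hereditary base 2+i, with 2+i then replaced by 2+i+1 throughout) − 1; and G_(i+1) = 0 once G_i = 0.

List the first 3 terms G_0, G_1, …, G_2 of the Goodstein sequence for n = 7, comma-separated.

7, 30, 259

G_0=7  [base 2] 2^2 + 2 + 1  →[2↦3]→  3^3 + 3 + 1 = 31  −1 ⇒ G_1=30
G_1=30  [base 3] 3^3 + 3  →[3↦4]→  4^4 + 4 = 260  −1 ⇒ G_2=259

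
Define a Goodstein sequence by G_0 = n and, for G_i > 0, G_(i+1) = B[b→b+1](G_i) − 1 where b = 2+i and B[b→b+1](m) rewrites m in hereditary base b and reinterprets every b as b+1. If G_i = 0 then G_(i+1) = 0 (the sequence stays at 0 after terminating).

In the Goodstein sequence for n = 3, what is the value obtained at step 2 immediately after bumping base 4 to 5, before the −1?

3

step 0: 3 = 2 + 1; sub 3 for 2: 3 + 1; = 4; G_1 = 4−1 = 3
step 1: 3 = 3; sub 4 for 3: 4; = 4; G_2 = 4−1 = 3
step 2: 3 = 3; sub 5 for 4: 3; = 3; G_3 = 3−1 = 2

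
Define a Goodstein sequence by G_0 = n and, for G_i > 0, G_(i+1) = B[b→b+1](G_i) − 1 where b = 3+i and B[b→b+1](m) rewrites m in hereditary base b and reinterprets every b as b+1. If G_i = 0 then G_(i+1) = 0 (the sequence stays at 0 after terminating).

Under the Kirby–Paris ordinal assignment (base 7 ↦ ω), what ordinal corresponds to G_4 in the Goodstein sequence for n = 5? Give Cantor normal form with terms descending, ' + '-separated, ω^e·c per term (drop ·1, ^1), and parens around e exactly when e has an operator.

4

base 3: 5 = 3 + 2; at 4: 4 + 2 = 6; next = 5
base 4: 5 = 4 + 1; at 5: 5 + 1 = 6; next = 5
base 5: 5 = 5; at 6: 6 = 6; next = 5
base 6: 5 = 5; at 7: 5 = 5; next = 4
base 7: 4 = 4; at 8: 4 = 4; next = 3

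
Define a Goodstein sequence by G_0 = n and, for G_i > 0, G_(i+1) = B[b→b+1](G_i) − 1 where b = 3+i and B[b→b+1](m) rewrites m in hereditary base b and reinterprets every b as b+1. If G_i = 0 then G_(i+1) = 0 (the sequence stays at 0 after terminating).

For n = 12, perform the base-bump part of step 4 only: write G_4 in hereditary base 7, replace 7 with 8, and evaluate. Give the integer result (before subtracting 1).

12 —HB3→ 3^2 + 3 —bump→ 4^2 + 4 = 20 —(−1)→ 19
19 —HB4→ 4^2 + 3 —bump→ 5^2 + 3 = 28 —(−1)→ 27
27 —HB5→ 5^2 + 2 —bump→ 6^2 + 2 = 38 —(−1)→ 37
37 —HB6→ 6^2 + 1 —bump→ 7^2 + 1 = 50 —(−1)→ 49
49 —HB7→ 7^2 —bump→ 8^2 = 64 —(−1)→ 63

64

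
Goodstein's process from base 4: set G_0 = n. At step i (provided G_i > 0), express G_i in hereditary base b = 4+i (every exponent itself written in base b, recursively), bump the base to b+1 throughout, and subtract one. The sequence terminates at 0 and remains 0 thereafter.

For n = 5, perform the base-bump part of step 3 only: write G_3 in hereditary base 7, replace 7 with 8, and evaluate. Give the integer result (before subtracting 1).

4

5 —HB4→ 4 + 1 —bump→ 5 + 1 = 6 —(−1)→ 5
5 —HB5→ 5 —bump→ 6 = 6 —(−1)→ 5
5 —HB6→ 5 —bump→ 5 = 5 —(−1)→ 4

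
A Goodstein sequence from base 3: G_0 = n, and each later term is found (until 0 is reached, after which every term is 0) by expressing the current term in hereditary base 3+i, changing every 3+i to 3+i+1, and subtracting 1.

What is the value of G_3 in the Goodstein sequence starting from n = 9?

step 0: 9 = 3^2; sub 4 for 3: 4^2; = 16; G_1 = 16−1 = 15
step 1: 15 = 3·4 + 3; sub 5 for 4: 3·5 + 3; = 18; G_2 = 18−1 = 17
step 2: 17 = 3·5 + 2; sub 6 for 5: 3·6 + 2; = 20; G_3 = 20−1 = 19
step 3: 19 = 3·6 + 1; sub 7 for 6: 3·7 + 1; = 22; G_4 = 22−1 = 21

19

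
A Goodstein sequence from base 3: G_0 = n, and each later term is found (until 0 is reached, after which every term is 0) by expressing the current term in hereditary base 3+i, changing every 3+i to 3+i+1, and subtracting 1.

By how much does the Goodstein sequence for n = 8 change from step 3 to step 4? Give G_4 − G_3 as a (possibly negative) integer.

0

(0) 8|_3 = 2·3 + 2 ↦ 2·4 + 2|_4 = 10 ⇒ 9
(1) 9|_4 = 2·4 + 1 ↦ 2·5 + 1|_5 = 11 ⇒ 10
(2) 10|_5 = 2·5 ↦ 2·6|_6 = 12 ⇒ 11
(3) 11|_6 = 6 + 5 ↦ 7 + 5|_7 = 12 ⇒ 11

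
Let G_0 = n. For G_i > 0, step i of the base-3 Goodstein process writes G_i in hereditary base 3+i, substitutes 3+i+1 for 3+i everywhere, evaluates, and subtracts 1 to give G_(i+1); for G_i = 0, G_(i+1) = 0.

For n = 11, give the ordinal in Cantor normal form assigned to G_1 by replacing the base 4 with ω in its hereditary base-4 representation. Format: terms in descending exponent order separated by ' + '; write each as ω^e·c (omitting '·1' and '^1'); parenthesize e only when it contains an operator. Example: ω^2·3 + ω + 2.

ω^2 + 1

G_0=11  [base 3] 3^2 + 2  →[3↦4]→  4^2 + 2 = 18  −1 ⇒ G_1=17
G_1=17  [base 4] 4^2 + 1  →[4↦5]→  5^2 + 1 = 26  −1 ⇒ G_2=25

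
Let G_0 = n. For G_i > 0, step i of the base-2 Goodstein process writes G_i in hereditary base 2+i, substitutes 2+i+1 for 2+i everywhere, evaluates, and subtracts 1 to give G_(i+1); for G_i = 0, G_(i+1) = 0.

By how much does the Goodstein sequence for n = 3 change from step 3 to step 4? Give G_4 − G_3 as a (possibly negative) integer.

(0) 3|_2 = 2 + 1 ↦ 3 + 1|_3 = 4 ⇒ 3
(1) 3|_3 = 3 ↦ 4|_4 = 4 ⇒ 3
(2) 3|_4 = 3 ↦ 3|_5 = 3 ⇒ 2
(3) 2|_5 = 2 ↦ 2|_6 = 2 ⇒ 1

-1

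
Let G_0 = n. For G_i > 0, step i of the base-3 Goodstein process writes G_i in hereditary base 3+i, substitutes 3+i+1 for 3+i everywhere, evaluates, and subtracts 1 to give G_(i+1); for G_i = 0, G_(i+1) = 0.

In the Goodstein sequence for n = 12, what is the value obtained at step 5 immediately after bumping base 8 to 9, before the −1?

(0) 12|_3 = 3^2 + 3 ↦ 4^2 + 4|_4 = 20 ⇒ 19
(1) 19|_4 = 4^2 + 3 ↦ 5^2 + 3|_5 = 28 ⇒ 27
(2) 27|_5 = 5^2 + 2 ↦ 6^2 + 2|_6 = 38 ⇒ 37
(3) 37|_6 = 6^2 + 1 ↦ 7^2 + 1|_7 = 50 ⇒ 49
(4) 49|_7 = 7^2 ↦ 8^2|_8 = 64 ⇒ 63
(5) 63|_8 = 7·8 + 7 ↦ 7·9 + 7|_9 = 70 ⇒ 69

70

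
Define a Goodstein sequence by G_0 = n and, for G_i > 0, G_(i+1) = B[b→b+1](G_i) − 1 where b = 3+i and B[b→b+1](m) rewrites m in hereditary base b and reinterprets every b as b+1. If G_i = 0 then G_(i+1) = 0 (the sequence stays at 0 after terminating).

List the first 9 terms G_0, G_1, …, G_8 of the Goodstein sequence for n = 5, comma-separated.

5, 5, 5, 5, 4, 3, 2, 1, 0

[0] 5 ≡ 3 + 2 (base 3). Lift 4: 6. −1: 5.
[1] 5 ≡ 4 + 1 (base 4). Lift 5: 6. −1: 5.
[2] 5 ≡ 5 (base 5). Lift 6: 6. −1: 5.
[3] 5 ≡ 5 (base 6). Lift 7: 5. −1: 4.
[4] 4 ≡ 4 (base 7). Lift 8: 4. −1: 3.
[5] 3 ≡ 3 (base 8). Lift 9: 3. −1: 2.
[6] 2 ≡ 2 (base 9). Lift 10: 2. −1: 1.
[7] 1 ≡ 1 (base 10). Lift 11: 1. −1: 0.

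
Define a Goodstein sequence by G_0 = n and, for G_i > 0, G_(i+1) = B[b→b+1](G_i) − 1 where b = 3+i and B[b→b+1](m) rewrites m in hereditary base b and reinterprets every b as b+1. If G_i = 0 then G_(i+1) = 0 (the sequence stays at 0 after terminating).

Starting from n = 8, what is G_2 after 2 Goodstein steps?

base 3: 8 = 2·3 + 2; at 4: 2·4 + 2 = 10; next = 9
base 4: 9 = 2·4 + 1; at 5: 2·5 + 1 = 11; next = 10
base 5: 10 = 2·5; at 6: 2·6 = 12; next = 11

10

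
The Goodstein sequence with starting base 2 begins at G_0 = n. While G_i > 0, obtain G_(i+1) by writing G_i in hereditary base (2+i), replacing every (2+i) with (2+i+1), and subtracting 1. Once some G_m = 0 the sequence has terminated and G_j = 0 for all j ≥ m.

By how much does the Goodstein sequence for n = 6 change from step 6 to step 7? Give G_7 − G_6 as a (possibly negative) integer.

144904

G_0 = 6. HB_2(6) = 2^2 + 2. Bump = 30. G_1 = 29.
G_1 = 29. HB_3(29) = 3^3 + 2. Bump = 258. G_2 = 257.
G_2 = 257. HB_4(257) = 4^4 + 1. Bump = 3126. G_3 = 3125.
G_3 = 3125. HB_5(3125) = 5^5. Bump = 46656. G_4 = 46655.
G_4 = 46655. HB_6(46655) = 5·6^5 + 5·6^4 + 5·6^3 + 5·6^2 + 5·6 + 5. Bump = 98040. G_5 = 98039.
G_5 = 98039. HB_7(98039) = 5·7^5 + 5·7^4 + 5·7^3 + 5·7^2 + 5·7 + 4. Bump = 187244. G_6 = 187243.
G_6 = 187243. HB_8(187243) = 5·8^5 + 5·8^4 + 5·8^3 + 5·8^2 + 5·8 + 3. Bump = 332148. G_7 = 332147.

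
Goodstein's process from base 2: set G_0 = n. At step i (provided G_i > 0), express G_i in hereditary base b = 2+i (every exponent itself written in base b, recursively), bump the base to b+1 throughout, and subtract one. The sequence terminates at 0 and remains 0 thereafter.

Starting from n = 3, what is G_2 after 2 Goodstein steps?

base 2: 3 = 2 + 1; at 3: 3 + 1 = 4; next = 3
base 3: 3 = 3; at 4: 4 = 4; next = 3
base 4: 3 = 3; at 5: 3 = 3; next = 2

3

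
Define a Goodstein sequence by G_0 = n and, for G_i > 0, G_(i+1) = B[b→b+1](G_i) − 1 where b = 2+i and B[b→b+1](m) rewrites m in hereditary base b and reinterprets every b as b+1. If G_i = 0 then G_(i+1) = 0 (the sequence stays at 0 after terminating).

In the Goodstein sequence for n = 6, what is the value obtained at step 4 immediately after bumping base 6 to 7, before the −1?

i=0: 6 = 2^2 + 2 (b=2); 2→3: 3^3 + 3 = 30; 30−1 = 29
i=1: 29 = 3^3 + 2 (b=3); 3→4: 4^4 + 2 = 258; 258−1 = 257
i=2: 257 = 4^4 + 1 (b=4); 4→5: 5^5 + 1 = 3126; 3126−1 = 3125
i=3: 3125 = 5^5 (b=5); 5→6: 6^6 = 46656; 46656−1 = 46655
i=4: 46655 = 5·6^5 + 5·6^4 + 5·6^3 + 5·6^2 + 5·6 + 5 (b=6); 6→7: 5·7^5 + 5·7^4 + 5·7^3 + 5·7^2 + 5·7 + 5 = 98040; 98040−1 = 98039

98040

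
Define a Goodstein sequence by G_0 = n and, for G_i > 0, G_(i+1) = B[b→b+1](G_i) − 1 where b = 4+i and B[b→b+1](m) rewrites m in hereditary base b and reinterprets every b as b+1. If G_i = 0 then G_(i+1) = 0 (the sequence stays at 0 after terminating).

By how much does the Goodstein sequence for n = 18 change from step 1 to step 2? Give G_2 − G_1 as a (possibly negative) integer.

10

18 —HB4→ 4^2 + 2 —bump→ 5^2 + 2 = 27 —(−1)→ 26
26 —HB5→ 5^2 + 1 —bump→ 6^2 + 1 = 37 —(−1)→ 36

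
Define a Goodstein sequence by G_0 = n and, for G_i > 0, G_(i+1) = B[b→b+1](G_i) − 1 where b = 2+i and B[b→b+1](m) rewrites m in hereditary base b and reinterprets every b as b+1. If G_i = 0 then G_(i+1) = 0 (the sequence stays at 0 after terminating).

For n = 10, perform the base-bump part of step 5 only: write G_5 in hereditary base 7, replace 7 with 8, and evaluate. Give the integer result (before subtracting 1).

10 —HB2→ 2^(2 + 1) + 2 —bump→ 3^(3 + 1) + 3 = 84 —(−1)→ 83
83 —HB3→ 3^(3 + 1) + 2 —bump→ 4^(4 + 1) + 2 = 1026 —(−1)→ 1025
1025 —HB4→ 4^(4 + 1) + 1 —bump→ 5^(5 + 1) + 1 = 15626 —(−1)→ 15625
15625 —HB5→ 5^(5 + 1) —bump→ 6^(6 + 1) = 279936 —(−1)→ 279935
279935 —HB6→ 5·6^6 + 5·6^5 + 5·6^4 + 5·6^3 + 5·6^2 + 5·6 + 5 —bump→ 5·7^7 + 5·7^5 + 5·7^4 + 5·7^3 + 5·7^2 + 5·7 + 5 = 4215755 —(−1)→ 4215754
4215754 —HB7→ 5·7^7 + 5·7^5 + 5·7^4 + 5·7^3 + 5·7^2 + 5·7 + 4 —bump→ 5·8^8 + 5·8^5 + 5·8^4 + 5·8^3 + 5·8^2 + 5·8 + 4 = 84073324 —(−1)→ 84073323

84073324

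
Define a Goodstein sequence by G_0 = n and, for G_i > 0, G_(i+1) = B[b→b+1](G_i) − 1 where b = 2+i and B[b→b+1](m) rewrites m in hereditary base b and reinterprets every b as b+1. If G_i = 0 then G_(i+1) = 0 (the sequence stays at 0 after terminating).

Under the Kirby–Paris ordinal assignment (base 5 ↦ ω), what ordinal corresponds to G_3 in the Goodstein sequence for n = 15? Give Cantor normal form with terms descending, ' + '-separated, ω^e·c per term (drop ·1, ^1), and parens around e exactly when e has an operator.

ω^(ω + 1) + ω^ω + 2

base 2: 15 = 2^(2 + 1) + 2^2 + 2 + 1; at 3: 3^(3 + 1) + 3^3 + 3 + 1 = 112; next = 111
base 3: 111 = 3^(3 + 1) + 3^3 + 3; at 4: 4^(4 + 1) + 4^4 + 4 = 1284; next = 1283
base 4: 1283 = 4^(4 + 1) + 4^4 + 3; at 5: 5^(5 + 1) + 5^5 + 3 = 18753; next = 18752
base 5: 18752 = 5^(5 + 1) + 5^5 + 2; at 6: 6^(6 + 1) + 6^6 + 2 = 326594; next = 326593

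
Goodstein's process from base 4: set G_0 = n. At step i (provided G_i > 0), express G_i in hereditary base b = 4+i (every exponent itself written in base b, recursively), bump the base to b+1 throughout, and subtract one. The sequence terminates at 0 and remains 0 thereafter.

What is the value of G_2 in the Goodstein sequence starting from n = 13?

17

base 4: 13 = 3·4 + 1; at 5: 3·5 + 1 = 16; next = 15
base 5: 15 = 3·5; at 6: 3·6 = 18; next = 17
base 6: 17 = 2·6 + 5; at 7: 2·7 + 5 = 19; next = 18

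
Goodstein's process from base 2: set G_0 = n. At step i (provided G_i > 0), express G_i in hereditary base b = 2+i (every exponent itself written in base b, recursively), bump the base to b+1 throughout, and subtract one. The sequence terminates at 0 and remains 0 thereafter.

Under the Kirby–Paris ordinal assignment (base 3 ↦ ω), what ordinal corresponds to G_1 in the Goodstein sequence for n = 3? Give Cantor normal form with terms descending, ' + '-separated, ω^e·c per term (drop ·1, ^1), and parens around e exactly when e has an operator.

3 —HB2→ 2 + 1 —bump→ 3 + 1 = 4 —(−1)→ 3
3 —HB3→ 3 —bump→ 4 = 4 —(−1)→ 3

ω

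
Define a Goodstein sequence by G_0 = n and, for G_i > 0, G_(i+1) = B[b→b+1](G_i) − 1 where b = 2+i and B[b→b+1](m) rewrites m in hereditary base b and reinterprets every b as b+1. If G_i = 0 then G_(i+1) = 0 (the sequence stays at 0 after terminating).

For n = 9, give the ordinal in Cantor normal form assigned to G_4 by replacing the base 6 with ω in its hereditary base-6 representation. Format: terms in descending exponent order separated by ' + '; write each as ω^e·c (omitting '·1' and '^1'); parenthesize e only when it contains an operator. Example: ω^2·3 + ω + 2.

ω^ω·3 + ω^3·3 + ω^2·3 + ω·3 + 1

9 —HB2→ 2^(2 + 1) + 1 —bump→ 3^(3 + 1) + 1 = 82 —(−1)→ 81
81 —HB3→ 3^(3 + 1) —bump→ 4^(4 + 1) = 1024 —(−1)→ 1023
1023 —HB4→ 3·4^4 + 3·4^3 + 3·4^2 + 3·4 + 3 —bump→ 3·5^5 + 3·5^3 + 3·5^2 + 3·5 + 3 = 9843 —(−1)→ 9842
9842 —HB5→ 3·5^5 + 3·5^3 + 3·5^2 + 3·5 + 2 —bump→ 3·6^6 + 3·6^3 + 3·6^2 + 3·6 + 2 = 140744 —(−1)→ 140743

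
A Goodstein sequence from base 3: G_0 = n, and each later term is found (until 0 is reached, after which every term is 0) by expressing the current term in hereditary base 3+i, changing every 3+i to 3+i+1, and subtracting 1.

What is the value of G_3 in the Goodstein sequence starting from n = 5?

5

i=0: 5 = 3 + 2 (b=3); 3→4: 4 + 2 = 6; 6−1 = 5
i=1: 5 = 4 + 1 (b=4); 4→5: 5 + 1 = 6; 6−1 = 5
i=2: 5 = 5 (b=5); 5→6: 6 = 6; 6−1 = 5
i=3: 5 = 5 (b=6); 6→7: 5 = 5; 5−1 = 4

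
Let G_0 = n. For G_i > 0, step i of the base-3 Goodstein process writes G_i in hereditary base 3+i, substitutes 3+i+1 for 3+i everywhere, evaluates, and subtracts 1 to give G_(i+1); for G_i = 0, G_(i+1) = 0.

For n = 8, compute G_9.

step 0: 8 = 2·3 + 2; sub 4 for 3: 2·4 + 2; = 10; G_1 = 10−1 = 9
step 1: 9 = 2·4 + 1; sub 5 for 4: 2·5 + 1; = 11; G_2 = 11−1 = 10
step 2: 10 = 2·5; sub 6 for 5: 2·6; = 12; G_3 = 12−1 = 11
step 3: 11 = 6 + 5; sub 7 for 6: 7 + 5; = 12; G_4 = 12−1 = 11
step 4: 11 = 7 + 4; sub 8 for 7: 8 + 4; = 12; G_5 = 12−1 = 11
step 5: 11 = 8 + 3; sub 9 for 8: 9 + 3; = 12; G_6 = 12−1 = 11
step 6: 11 = 9 + 2; sub 10 for 9: 10 + 2; = 12; G_7 = 12−1 = 11
step 7: 11 = 10 + 1; sub 11 for 10: 11 + 1; = 12; G_8 = 12−1 = 11
step 8: 11 = 11; sub 12 for 11: 12; = 12; G_9 = 12−1 = 11

11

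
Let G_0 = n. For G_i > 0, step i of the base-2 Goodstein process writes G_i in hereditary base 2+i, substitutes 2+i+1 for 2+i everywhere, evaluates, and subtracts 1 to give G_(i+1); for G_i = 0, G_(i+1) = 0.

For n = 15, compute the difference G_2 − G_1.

[0] 15 ≡ 2^(2 + 1) + 2^2 + 2 + 1 (base 2). Lift 3: 112. −1: 111.
[1] 111 ≡ 3^(3 + 1) + 3^3 + 3 (base 3). Lift 4: 1284. −1: 1283.

1172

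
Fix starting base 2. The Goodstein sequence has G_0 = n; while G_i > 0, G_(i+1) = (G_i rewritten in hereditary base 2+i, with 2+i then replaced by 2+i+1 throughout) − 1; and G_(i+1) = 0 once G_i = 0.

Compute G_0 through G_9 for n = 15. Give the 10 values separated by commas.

step 0: 15 = 2^(2 + 1) + 2^2 + 2 + 1; sub 3 for 2: 3^(3 + 1) + 3^3 + 3 + 1; = 112; G_1 = 112−1 = 111
step 1: 111 = 3^(3 + 1) + 3^3 + 3; sub 4 for 3: 4^(4 + 1) + 4^4 + 4; = 1284; G_2 = 1284−1 = 1283
step 2: 1283 = 4^(4 + 1) + 4^4 + 3; sub 5 for 4: 5^(5 + 1) + 5^5 + 3; = 18753; G_3 = 18753−1 = 18752
step 3: 18752 = 5^(5 + 1) + 5^5 + 2; sub 6 for 5: 6^(6 + 1) + 6^6 + 2; = 326594; G_4 = 326594−1 = 326593
step 4: 326593 = 6^(6 + 1) + 6^6 + 1; sub 7 for 6: 7^(7 + 1) + 7^7 + 1; = 6588345; G_5 = 6588345−1 = 6588344
step 5: 6588344 = 7^(7 + 1) + 7^7; sub 8 for 7: 8^(8 + 1) + 8^8; = 150994944; G_6 = 150994944−1 = 150994943
step 6: 150994943 = 8^(8 + 1) + 7·8^7 + 7·8^6 + 7·8^5 + 7·8^4 + 7·8^3 + 7·8^2 + 7·8 + 7; sub 9 for 8: 9^(9 + 1) + 7·9^7 + 7·9^6 + 7·9^5 + 7·9^4 + 7·9^3 + 7·9^2 + 7·9 + 7; = 3524450281; G_7 = 3524450281−1 = 3524450280
step 7: 3524450280 = 9^(9 + 1) + 7·9^7 + 7·9^6 + 7·9^5 + 7·9^4 + 7·9^3 + 7·9^2 + 7·9 + 6; sub 10 for 9: 10^(10 + 1) + 7·10^7 + 7·10^6 + 7·10^5 + 7·10^4 + 7·10^3 + 7·10^2 + 7·10 + 6; = 100077777776; G_8 = 100077777776−1 = 100077777775
step 8: 100077777775 = 10^(10 + 1) + 7·10^7 + 7·10^6 + 7·10^5 + 7·10^4 + 7·10^3 + 7·10^2 + 7·10 + 5; sub 11 for 10: 11^(11 + 1) + 7·11^7 + 7·11^6 + 7·11^5 + 7·11^4 + 7·11^3 + 7·11^2 + 7·11 + 5; = 3138578427935; G_9 = 3138578427935−1 = 3138578427934

15, 111, 1283, 18752, 326593, 6588344, 150994943, 3524450280, 100077777775, 3138578427934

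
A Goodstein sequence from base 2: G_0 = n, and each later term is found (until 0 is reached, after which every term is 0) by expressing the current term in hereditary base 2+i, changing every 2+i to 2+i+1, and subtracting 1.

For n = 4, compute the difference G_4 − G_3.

i=0: 4 = 2^2 (b=2); 2→3: 3^3 = 27; 27−1 = 26
i=1: 26 = 2·3^2 + 2·3 + 2 (b=3); 3→4: 2·4^2 + 2·4 + 2 = 42; 42−1 = 41
i=2: 41 = 2·4^2 + 2·4 + 1 (b=4); 4→5: 2·5^2 + 2·5 + 1 = 61; 61−1 = 60
i=3: 60 = 2·5^2 + 2·5 (b=5); 5→6: 2·6^2 + 2·6 = 84; 84−1 = 83

23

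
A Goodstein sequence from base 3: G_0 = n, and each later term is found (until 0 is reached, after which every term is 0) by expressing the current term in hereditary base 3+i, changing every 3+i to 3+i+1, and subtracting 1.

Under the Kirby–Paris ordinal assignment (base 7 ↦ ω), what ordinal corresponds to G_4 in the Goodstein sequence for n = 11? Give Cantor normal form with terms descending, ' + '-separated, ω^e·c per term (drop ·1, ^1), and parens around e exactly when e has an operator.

ω·5 + 4

11 —HB3→ 3^2 + 2 —bump→ 4^2 + 2 = 18 —(−1)→ 17
17 —HB4→ 4^2 + 1 —bump→ 5^2 + 1 = 26 —(−1)→ 25
25 —HB5→ 5^2 —bump→ 6^2 = 36 —(−1)→ 35
35 —HB6→ 5·6 + 5 —bump→ 5·7 + 5 = 40 —(−1)→ 39
39 —HB7→ 5·7 + 4 —bump→ 5·8 + 4 = 44 —(−1)→ 43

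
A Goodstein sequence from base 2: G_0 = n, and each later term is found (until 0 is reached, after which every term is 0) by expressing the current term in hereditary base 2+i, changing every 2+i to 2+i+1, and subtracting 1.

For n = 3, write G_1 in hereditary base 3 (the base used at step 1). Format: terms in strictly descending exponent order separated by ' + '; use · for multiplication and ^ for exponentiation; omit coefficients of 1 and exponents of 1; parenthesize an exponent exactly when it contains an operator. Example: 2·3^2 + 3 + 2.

G_0=3  [base 2] 2 + 1  →[2↦3]→  3 + 1 = 4  −1 ⇒ G_1=3
G_1=3  [base 3] 3  →[3↦4]→  4 = 4  −1 ⇒ G_2=3

3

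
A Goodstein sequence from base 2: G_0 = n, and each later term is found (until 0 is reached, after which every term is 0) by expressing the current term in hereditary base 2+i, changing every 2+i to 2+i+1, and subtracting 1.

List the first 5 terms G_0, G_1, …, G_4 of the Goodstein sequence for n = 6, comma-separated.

6 —HB2→ 2^2 + 2 —bump→ 3^3 + 3 = 30 —(−1)→ 29
29 —HB3→ 3^3 + 2 —bump→ 4^4 + 2 = 258 —(−1)→ 257
257 —HB4→ 4^4 + 1 —bump→ 5^5 + 1 = 3126 —(−1)→ 3125
3125 —HB5→ 5^5 —bump→ 6^6 = 46656 —(−1)→ 46655

6, 29, 257, 3125, 46655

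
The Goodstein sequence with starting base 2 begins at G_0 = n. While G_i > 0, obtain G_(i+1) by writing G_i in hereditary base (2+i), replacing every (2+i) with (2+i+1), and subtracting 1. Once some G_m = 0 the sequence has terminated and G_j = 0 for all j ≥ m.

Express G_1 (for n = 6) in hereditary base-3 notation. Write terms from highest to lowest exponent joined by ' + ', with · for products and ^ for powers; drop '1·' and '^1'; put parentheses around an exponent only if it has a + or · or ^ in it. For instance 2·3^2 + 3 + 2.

(0) 6|_2 = 2^2 + 2 ↦ 3^3 + 3|_3 = 30 ⇒ 29
(1) 29|_3 = 3^3 + 2 ↦ 4^4 + 2|_4 = 258 ⇒ 257

3^3 + 2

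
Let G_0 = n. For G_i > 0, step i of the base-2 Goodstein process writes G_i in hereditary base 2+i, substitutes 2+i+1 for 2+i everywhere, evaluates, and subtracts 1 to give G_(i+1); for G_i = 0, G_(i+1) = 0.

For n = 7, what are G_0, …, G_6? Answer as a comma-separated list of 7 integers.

7 —HB2→ 2^2 + 2 + 1 —bump→ 3^3 + 3 + 1 = 31 —(−1)→ 30
30 —HB3→ 3^3 + 3 —bump→ 4^4 + 4 = 260 —(−1)→ 259
259 —HB4→ 4^4 + 3 —bump→ 5^5 + 3 = 3128 —(−1)→ 3127
3127 —HB5→ 5^5 + 2 —bump→ 6^6 + 2 = 46658 —(−1)→ 46657
46657 —HB6→ 6^6 + 1 —bump→ 7^7 + 1 = 823544 —(−1)→ 823543
823543 —HB7→ 7^7 —bump→ 8^8 = 16777216 —(−1)→ 16777215

7, 30, 259, 3127, 46657, 823543, 16777215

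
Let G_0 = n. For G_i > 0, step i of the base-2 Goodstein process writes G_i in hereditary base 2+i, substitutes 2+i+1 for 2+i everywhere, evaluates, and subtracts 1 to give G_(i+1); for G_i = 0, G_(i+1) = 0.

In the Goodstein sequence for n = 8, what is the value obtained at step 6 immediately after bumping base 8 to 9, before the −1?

[0] 8 ≡ 2^(2 + 1) (base 2). Lift 3: 81. −1: 80.
[1] 80 ≡ 2·3^3 + 2·3^2 + 2·3 + 2 (base 3). Lift 4: 554. −1: 553.
[2] 553 ≡ 2·4^4 + 2·4^2 + 2·4 + 1 (base 4). Lift 5: 6311. −1: 6310.
[3] 6310 ≡ 2·5^5 + 2·5^2 + 2·5 (base 5). Lift 6: 93396. −1: 93395.
[4] 93395 ≡ 2·6^6 + 2·6^2 + 6 + 5 (base 6). Lift 7: 1647196. −1: 1647195.
[5] 1647195 ≡ 2·7^7 + 2·7^2 + 7 + 4 (base 7). Lift 8: 33554572. −1: 33554571.
[6] 33554571 ≡ 2·8^8 + 2·8^2 + 8 + 3 (base 8). Lift 9: 774841152. −1: 774841151.

774841152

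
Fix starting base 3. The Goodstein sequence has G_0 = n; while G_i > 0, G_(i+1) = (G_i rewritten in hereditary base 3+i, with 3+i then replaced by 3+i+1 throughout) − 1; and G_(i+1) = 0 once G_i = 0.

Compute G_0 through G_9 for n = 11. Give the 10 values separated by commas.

[0] 11 ≡ 3^2 + 2 (base 3). Lift 4: 18. −1: 17.
[1] 17 ≡ 4^2 + 1 (base 4). Lift 5: 26. −1: 25.
[2] 25 ≡ 5^2 (base 5). Lift 6: 36. −1: 35.
[3] 35 ≡ 5·6 + 5 (base 6). Lift 7: 40. −1: 39.
[4] 39 ≡ 5·7 + 4 (base 7). Lift 8: 44. −1: 43.
[5] 43 ≡ 5·8 + 3 (base 8). Lift 9: 48. −1: 47.
[6] 47 ≡ 5·9 + 2 (base 9). Lift 10: 52. −1: 51.
[7] 51 ≡ 5·10 + 1 (base 10). Lift 11: 56. −1: 55.
[8] 55 ≡ 5·11 (base 11). Lift 12: 60. −1: 59.

11, 17, 25, 35, 39, 43, 47, 51, 55, 59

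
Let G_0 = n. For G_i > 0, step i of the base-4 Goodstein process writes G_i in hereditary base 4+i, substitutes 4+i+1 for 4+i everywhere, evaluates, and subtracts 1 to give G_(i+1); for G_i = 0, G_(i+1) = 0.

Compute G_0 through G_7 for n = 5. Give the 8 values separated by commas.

5, 5, 5, 4, 3, 2, 1, 0

[0] 5 ≡ 4 + 1 (base 4). Lift 5: 6. −1: 5.
[1] 5 ≡ 5 (base 5). Lift 6: 6. −1: 5.
[2] 5 ≡ 5 (base 6). Lift 7: 5. −1: 4.
[3] 4 ≡ 4 (base 7). Lift 8: 4. −1: 3.
[4] 3 ≡ 3 (base 8). Lift 9: 3. −1: 2.
[5] 2 ≡ 2 (base 9). Lift 10: 2. −1: 1.
[6] 1 ≡ 1 (base 10). Lift 11: 1. −1: 0.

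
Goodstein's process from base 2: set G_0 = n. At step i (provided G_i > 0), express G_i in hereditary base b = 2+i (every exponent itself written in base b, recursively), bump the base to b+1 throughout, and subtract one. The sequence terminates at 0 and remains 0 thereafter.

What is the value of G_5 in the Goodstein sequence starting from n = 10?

base 2: 10 = 2^(2 + 1) + 2; at 3: 3^(3 + 1) + 3 = 84; next = 83
base 3: 83 = 3^(3 + 1) + 2; at 4: 4^(4 + 1) + 2 = 1026; next = 1025
base 4: 1025 = 4^(4 + 1) + 1; at 5: 5^(5 + 1) + 1 = 15626; next = 15625
base 5: 15625 = 5^(5 + 1); at 6: 6^(6 + 1) = 279936; next = 279935
base 6: 279935 = 5·6^6 + 5·6^5 + 5·6^4 + 5·6^3 + 5·6^2 + 5·6 + 5; at 7: 5·7^7 + 5·7^5 + 5·7^4 + 5·7^3 + 5·7^2 + 5·7 + 5 = 4215755; next = 4215754

4215754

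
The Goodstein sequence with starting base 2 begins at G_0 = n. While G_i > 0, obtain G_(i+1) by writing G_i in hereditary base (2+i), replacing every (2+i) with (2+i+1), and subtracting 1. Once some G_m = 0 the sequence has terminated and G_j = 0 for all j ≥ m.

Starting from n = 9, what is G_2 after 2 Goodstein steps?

step 0: 9 = 2^(2 + 1) + 1; sub 3 for 2: 3^(3 + 1) + 1; = 82; G_1 = 82−1 = 81
step 1: 81 = 3^(3 + 1); sub 4 for 3: 4^(4 + 1); = 1024; G_2 = 1024−1 = 1023
step 2: 1023 = 3·4^4 + 3·4^3 + 3·4^2 + 3·4 + 3; sub 5 for 4: 3·5^5 + 3·5^3 + 3·5^2 + 3·5 + 3; = 9843; G_3 = 9843−1 = 9842

1023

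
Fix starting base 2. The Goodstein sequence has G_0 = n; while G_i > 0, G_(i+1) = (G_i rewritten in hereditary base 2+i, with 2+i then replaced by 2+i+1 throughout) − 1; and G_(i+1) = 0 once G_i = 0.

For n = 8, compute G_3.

8 —HB2→ 2^(2 + 1) —bump→ 3^(3 + 1) = 81 —(−1)→ 80
80 —HB3→ 2·3^3 + 2·3^2 + 2·3 + 2 —bump→ 2·4^4 + 2·4^2 + 2·4 + 2 = 554 —(−1)→ 553
553 —HB4→ 2·4^4 + 2·4^2 + 2·4 + 1 —bump→ 2·5^5 + 2·5^2 + 2·5 + 1 = 6311 —(−1)→ 6310
6310 —HB5→ 2·5^5 + 2·5^2 + 2·5 —bump→ 2·6^6 + 2·6^2 + 2·6 = 93396 —(−1)→ 93395

6310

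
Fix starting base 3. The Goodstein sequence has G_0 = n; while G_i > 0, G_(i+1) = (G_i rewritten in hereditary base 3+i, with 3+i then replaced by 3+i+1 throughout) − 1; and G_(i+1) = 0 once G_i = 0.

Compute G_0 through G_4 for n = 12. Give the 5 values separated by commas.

G_0=12  [base 3] 3^2 + 3  →[3↦4]→  4^2 + 4 = 20  −1 ⇒ G_1=19
G_1=19  [base 4] 4^2 + 3  →[4↦5]→  5^2 + 3 = 28  −1 ⇒ G_2=27
G_2=27  [base 5] 5^2 + 2  →[5↦6]→  6^2 + 2 = 38  −1 ⇒ G_3=37
G_3=37  [base 6] 6^2 + 1  →[6↦7]→  7^2 + 1 = 50  −1 ⇒ G_4=49

12, 19, 27, 37, 49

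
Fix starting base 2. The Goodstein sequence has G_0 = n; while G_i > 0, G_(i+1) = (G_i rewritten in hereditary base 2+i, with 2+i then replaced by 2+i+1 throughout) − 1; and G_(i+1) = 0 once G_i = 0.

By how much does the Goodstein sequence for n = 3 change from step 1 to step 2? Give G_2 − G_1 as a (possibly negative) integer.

step 0: 3 = 2 + 1; sub 3 for 2: 3 + 1; = 4; G_1 = 4−1 = 3
step 1: 3 = 3; sub 4 for 3: 4; = 4; G_2 = 4−1 = 3

0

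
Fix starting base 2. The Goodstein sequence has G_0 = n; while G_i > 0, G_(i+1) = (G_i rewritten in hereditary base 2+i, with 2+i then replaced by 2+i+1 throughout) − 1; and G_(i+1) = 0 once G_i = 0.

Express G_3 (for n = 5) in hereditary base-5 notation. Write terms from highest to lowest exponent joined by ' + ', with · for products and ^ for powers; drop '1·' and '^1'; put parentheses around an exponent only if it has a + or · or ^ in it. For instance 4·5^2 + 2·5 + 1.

G_0=5  [base 2] 2^2 + 1  →[2↦3]→  3^3 + 1 = 28  −1 ⇒ G_1=27
G_1=27  [base 3] 3^3  →[3↦4]→  4^4 = 256  −1 ⇒ G_2=255
G_2=255  [base 4] 3·4^3 + 3·4^2 + 3·4 + 3  →[4↦5]→  3·5^3 + 3·5^2 + 3·5 + 3 = 468  −1 ⇒ G_3=467
G_3=467  [base 5] 3·5^3 + 3·5^2 + 3·5 + 2  →[5↦6]→  3·6^3 + 3·6^2 + 3·6 + 2 = 776  −1 ⇒ G_4=775

3·5^3 + 3·5^2 + 3·5 + 2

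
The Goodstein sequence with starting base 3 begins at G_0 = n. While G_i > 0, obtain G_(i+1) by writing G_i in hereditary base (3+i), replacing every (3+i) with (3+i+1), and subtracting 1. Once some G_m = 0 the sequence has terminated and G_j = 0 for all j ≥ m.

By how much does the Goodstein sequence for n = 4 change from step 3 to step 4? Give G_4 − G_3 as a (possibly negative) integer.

-1

4 —HB3→ 3 + 1 —bump→ 4 + 1 = 5 —(−1)→ 4
4 —HB4→ 4 —bump→ 5 = 5 —(−1)→ 4
4 —HB5→ 4 —bump→ 4 = 4 —(−1)→ 3
3 —HB6→ 3 —bump→ 3 = 3 —(−1)→ 2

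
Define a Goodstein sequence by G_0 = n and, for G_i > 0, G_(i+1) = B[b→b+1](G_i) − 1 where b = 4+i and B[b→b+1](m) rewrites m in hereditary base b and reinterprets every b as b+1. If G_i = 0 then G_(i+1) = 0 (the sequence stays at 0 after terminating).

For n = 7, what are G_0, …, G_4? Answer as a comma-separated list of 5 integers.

step 0: 7 = 4 + 3; sub 5 for 4: 5 + 3; = 8; G_1 = 8−1 = 7
step 1: 7 = 5 + 2; sub 6 for 5: 6 + 2; = 8; G_2 = 8−1 = 7
step 2: 7 = 6 + 1; sub 7 for 6: 7 + 1; = 8; G_3 = 8−1 = 7
step 3: 7 = 7; sub 8 for 7: 8; = 8; G_4 = 8−1 = 7

7, 7, 7, 7, 7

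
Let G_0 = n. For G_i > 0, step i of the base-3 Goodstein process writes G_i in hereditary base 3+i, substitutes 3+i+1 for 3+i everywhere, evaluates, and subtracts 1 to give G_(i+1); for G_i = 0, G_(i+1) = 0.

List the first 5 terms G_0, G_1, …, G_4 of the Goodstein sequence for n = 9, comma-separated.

9, 15, 17, 19, 21

i=0: 9 = 3^2 (b=3); 3→4: 4^2 = 16; 16−1 = 15
i=1: 15 = 3·4 + 3 (b=4); 4→5: 3·5 + 3 = 18; 18−1 = 17
i=2: 17 = 3·5 + 2 (b=5); 5→6: 3·6 + 2 = 20; 20−1 = 19
i=3: 19 = 3·6 + 1 (b=6); 6→7: 3·7 + 1 = 22; 22−1 = 21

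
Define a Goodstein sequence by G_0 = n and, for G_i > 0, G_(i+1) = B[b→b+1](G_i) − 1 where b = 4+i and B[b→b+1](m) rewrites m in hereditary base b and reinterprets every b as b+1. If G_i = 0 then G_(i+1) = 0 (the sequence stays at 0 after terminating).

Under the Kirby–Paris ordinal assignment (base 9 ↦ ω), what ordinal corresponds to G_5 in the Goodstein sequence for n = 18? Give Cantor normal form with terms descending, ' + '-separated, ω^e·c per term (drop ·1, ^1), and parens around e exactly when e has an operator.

ω·6 + 4

(0) 18|_4 = 4^2 + 2 ↦ 5^2 + 2|_5 = 27 ⇒ 26
(1) 26|_5 = 5^2 + 1 ↦ 6^2 + 1|_6 = 37 ⇒ 36
(2) 36|_6 = 6^2 ↦ 7^2|_7 = 49 ⇒ 48
(3) 48|_7 = 6·7 + 6 ↦ 6·8 + 6|_8 = 54 ⇒ 53
(4) 53|_8 = 6·8 + 5 ↦ 6·9 + 5|_9 = 59 ⇒ 58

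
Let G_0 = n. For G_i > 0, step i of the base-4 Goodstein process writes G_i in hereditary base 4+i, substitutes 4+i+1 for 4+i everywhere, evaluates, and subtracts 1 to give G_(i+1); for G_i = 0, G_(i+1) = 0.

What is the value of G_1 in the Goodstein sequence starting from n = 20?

(0) 20|_4 = 4^2 + 4 ↦ 5^2 + 5|_5 = 30 ⇒ 29
(1) 29|_5 = 5^2 + 4 ↦ 6^2 + 4|_6 = 40 ⇒ 39

29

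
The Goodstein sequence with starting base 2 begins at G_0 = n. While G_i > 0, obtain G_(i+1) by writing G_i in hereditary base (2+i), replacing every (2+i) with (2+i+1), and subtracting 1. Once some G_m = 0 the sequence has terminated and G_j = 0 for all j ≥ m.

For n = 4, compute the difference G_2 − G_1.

i=0: 4 = 2^2 (b=2); 2→3: 3^3 = 27; 27−1 = 26
i=1: 26 = 2·3^2 + 2·3 + 2 (b=3); 3→4: 2·4^2 + 2·4 + 2 = 42; 42−1 = 41

15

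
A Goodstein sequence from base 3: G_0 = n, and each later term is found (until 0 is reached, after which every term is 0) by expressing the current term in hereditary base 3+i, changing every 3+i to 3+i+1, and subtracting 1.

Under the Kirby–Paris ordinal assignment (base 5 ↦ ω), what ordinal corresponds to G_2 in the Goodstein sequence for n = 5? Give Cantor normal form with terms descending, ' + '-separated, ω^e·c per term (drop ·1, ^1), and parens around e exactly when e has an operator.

5 —HB3→ 3 + 2 —bump→ 4 + 2 = 6 —(−1)→ 5
5 —HB4→ 4 + 1 —bump→ 5 + 1 = 6 —(−1)→ 5
5 —HB5→ 5 —bump→ 6 = 6 —(−1)→ 5

ω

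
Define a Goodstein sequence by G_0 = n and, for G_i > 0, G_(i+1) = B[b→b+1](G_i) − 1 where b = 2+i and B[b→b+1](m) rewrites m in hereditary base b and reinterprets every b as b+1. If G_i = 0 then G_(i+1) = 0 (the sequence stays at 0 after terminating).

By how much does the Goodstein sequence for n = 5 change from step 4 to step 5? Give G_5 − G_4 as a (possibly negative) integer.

422

[0] 5 ≡ 2^2 + 1 (base 2). Lift 3: 28. −1: 27.
[1] 27 ≡ 3^3 (base 3). Lift 4: 256. −1: 255.
[2] 255 ≡ 3·4^3 + 3·4^2 + 3·4 + 3 (base 4). Lift 5: 468. −1: 467.
[3] 467 ≡ 3·5^3 + 3·5^2 + 3·5 + 2 (base 5). Lift 6: 776. −1: 775.
[4] 775 ≡ 3·6^3 + 3·6^2 + 3·6 + 1 (base 6). Lift 7: 1198. −1: 1197.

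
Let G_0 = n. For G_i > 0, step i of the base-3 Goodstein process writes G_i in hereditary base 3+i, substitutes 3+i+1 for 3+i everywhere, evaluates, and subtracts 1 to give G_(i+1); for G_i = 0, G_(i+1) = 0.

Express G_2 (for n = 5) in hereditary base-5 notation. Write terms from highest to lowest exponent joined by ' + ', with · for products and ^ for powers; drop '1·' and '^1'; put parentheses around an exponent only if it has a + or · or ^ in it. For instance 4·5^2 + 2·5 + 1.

base 3: 5 = 3 + 2; at 4: 4 + 2 = 6; next = 5
base 4: 5 = 4 + 1; at 5: 5 + 1 = 6; next = 5
base 5: 5 = 5; at 6: 6 = 6; next = 5

5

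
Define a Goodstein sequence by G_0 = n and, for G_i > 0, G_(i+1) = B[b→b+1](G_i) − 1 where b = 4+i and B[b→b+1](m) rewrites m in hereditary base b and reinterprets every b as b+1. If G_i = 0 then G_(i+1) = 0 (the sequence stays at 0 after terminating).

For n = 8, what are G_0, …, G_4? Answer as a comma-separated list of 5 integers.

G_0 = 8. HB_4(8) = 2·4. Bump = 10. G_1 = 9.
G_1 = 9. HB_5(9) = 5 + 4. Bump = 10. G_2 = 9.
G_2 = 9. HB_6(9) = 6 + 3. Bump = 10. G_3 = 9.
G_3 = 9. HB_7(9) = 7 + 2. Bump = 10. G_4 = 9.

8, 9, 9, 9, 9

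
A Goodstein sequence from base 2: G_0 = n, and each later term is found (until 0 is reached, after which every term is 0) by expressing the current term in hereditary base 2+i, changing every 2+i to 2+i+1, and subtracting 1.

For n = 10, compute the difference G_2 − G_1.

[0] 10 ≡ 2^(2 + 1) + 2 (base 2). Lift 3: 84. −1: 83.
[1] 83 ≡ 3^(3 + 1) + 2 (base 3). Lift 4: 1026. −1: 1025.

942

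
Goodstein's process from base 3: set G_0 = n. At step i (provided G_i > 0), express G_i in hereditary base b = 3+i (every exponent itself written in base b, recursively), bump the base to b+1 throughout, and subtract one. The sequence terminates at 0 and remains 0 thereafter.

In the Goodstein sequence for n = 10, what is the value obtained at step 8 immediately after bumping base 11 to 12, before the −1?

44

G_0 = 10. HB_3(10) = 3^2 + 1. Bump = 17. G_1 = 16.
G_1 = 16. HB_4(16) = 4^2. Bump = 25. G_2 = 24.
G_2 = 24. HB_5(24) = 4·5 + 4. Bump = 28. G_3 = 27.
G_3 = 27. HB_6(27) = 4·6 + 3. Bump = 31. G_4 = 30.
G_4 = 30. HB_7(30) = 4·7 + 2. Bump = 34. G_5 = 33.
G_5 = 33. HB_8(33) = 4·8 + 1. Bump = 37. G_6 = 36.
G_6 = 36. HB_9(36) = 4·9. Bump = 40. G_7 = 39.
G_7 = 39. HB_10(39) = 3·10 + 9. Bump = 42. G_8 = 41.
G_8 = 41. HB_11(41) = 3·11 + 8. Bump = 44. G_9 = 43.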